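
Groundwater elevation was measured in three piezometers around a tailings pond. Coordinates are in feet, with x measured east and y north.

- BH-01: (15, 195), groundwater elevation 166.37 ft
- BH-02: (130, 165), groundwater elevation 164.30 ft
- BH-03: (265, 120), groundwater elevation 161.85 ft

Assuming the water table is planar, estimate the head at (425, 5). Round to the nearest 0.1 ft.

Differences from BH-01: to BH-02 (Δx, Δy, Δh) = (115, -30, -2.07); to BH-03 = (250, -75, -4.52).
Determinant of the coordinate differences = 115·(-75) − 250·(-30) = -1125.
∂h/∂x = [(-2.07)·(-75) − (-4.52)·(-30)] / -1125 = -0.01747
∂h/∂y = [115·(-4.52) − 250·(-2.07)] / -1125 = +0.002044
h(425, 5) = 166.37 + (-0.01747)·(410) + (+0.002044)·(-190) = 166.37 -7.161 -0.388 = 158.820 ft.

158.8 ft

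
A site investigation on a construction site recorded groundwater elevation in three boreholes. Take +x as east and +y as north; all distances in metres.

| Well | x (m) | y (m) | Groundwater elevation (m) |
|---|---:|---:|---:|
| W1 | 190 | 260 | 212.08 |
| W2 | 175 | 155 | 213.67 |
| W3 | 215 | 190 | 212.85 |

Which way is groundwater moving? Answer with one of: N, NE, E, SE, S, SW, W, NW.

NE

Differences from W1: to W2 (Δx, Δy, Δh) = (-15, -105, +1.59); to W3 = (25, -70, +0.77).
Solve a·Δx + b·Δy = Δh: det = (-15)·(-70) − 25·(-105) = 3675.
∂h/∂x = [(+1.59)·(-70) − (+0.77)·(-105)] / 3675 = -0.008286
∂h/∂y = [(-15)·(+0.77) − 25·(+1.59)] / 3675 = -0.01396
Flow = −∇h = (+0.008286 east, +0.01396 north), which points northeast.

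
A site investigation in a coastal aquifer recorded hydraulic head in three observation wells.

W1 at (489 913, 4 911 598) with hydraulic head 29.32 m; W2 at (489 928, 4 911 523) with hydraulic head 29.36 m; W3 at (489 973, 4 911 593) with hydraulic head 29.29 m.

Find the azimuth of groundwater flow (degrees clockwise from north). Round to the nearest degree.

041°

With h = a·x + b·y + c and W1 as origin, the differences give:
  15·a + (-75)·b = +0.04
  60·a + (-5)·b = -0.03
Eliminate b (×(-5) and ×(-75), subtract): 4425·a = -2.450 → a = ∂h/∂x = -0.0005537
Back-substitute: b = ∂h/∂y = -0.0006441.
Flow direction (−∇h) has components (+0.0005537 E, +0.0006441 N).
Azimuth = atan2(E, N) = atan2(+0.0005537, +0.0006441) = 40.7° ≈ 041°.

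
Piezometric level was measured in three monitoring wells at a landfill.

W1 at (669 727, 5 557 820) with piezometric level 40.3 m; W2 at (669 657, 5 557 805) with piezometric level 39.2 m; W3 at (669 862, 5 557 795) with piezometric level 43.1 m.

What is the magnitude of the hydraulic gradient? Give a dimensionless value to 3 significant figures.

Differences from W1: to W2 (Δx, Δy, Δh) = (-70, -15, -1.1); to W3 = (135, -25, +2.8).
Determinant of the coordinate differences = (-70)·(-25) − 135·(-15) = 3775.
∂h/∂x = [(-1.1)·(-25) − (+2.8)·(-15)] / 3775 = +0.01841
∂h/∂y = [(-70)·(+2.8) − 135·(-1.1)] / 3775 = -0.01258
|∇h| = √(0.01841² + -0.01258²) = 0.0223

0.0223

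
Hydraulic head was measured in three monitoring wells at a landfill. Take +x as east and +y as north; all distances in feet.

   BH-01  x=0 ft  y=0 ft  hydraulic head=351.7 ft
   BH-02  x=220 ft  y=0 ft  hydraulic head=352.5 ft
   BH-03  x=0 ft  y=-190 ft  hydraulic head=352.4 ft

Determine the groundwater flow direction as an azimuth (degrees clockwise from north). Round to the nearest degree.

315°

∂h/∂x = (352.5 − 351.7) / (220 − 0) = +0.003636
∂h/∂y = (352.4 − 351.7) / (-190 − 0) = -0.003684
Flow direction (−∇h) has components (-0.003636 E, +0.003684 N).
Azimuth = atan2(E, N) = atan2(-0.003636, +0.003684) = 315.4° ≈ 315°.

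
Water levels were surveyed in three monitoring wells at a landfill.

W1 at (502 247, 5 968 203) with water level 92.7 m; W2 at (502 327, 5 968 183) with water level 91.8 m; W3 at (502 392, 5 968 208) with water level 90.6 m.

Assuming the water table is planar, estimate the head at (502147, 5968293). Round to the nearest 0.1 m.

93.1 m

Taking W1 as reference: W2−W1 = (80, -20, -0.9); W3−W1 = (145, 5, -2.1).
Determinant of the coordinate differences = 80·5 − 145·(-20) = 3300.
∂h/∂x = [(-0.9)·5 − (-2.1)·(-20)] / 3300 = -0.01409
∂h/∂y = [80·(-2.1) − 145·(-0.9)] / 3300 = -0.01136
h(502147, 5968293) = 92.7 + (-0.01409)·(-100) + (-0.01136)·(90) = 92.7 +1.409 -1.023 = 93.086 m.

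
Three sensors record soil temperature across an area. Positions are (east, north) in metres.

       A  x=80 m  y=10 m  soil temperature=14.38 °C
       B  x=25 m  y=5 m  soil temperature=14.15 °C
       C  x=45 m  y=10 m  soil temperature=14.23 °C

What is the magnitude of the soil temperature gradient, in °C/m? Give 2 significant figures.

Taking A as reference: B−A = (-55, -5, -0.23); C−A = (-35, 0, -0.15).
Solve a·Δx + b·Δy = ΔT: det = (-55)·0 − (-35)·(-5) = -175.
∂T/∂x = [(-0.23)·0 − (-0.15)·(-5)] / -175 = +0.004286
∂T/∂y = [(-55)·(-0.15) − (-35)·(-0.23)] / -175 = -0.001143
|∇f| = √(0.004286² + -0.001143²) = 0.004436 °C/m

0.0044 °C/m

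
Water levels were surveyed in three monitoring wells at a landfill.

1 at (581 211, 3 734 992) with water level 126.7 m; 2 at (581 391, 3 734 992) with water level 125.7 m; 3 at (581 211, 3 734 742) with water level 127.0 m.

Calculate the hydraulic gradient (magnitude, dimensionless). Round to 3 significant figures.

∂h/∂x = (125.7 − 126.7) / (581391 − 581211) = -0.005556
∂h/∂y = (127.0 − 126.7) / (3734742 − 3734992) = -0.001200
|∇h| = √(-0.005556² + -0.001200²) = 0.005684

0.00568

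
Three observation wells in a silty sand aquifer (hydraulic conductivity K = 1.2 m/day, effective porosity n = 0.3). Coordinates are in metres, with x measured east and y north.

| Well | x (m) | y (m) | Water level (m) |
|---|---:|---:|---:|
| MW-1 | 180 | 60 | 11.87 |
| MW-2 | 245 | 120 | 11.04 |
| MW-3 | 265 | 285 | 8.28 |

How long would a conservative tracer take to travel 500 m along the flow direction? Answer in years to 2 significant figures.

20 years

Differences from MW-1: to MW-2 (Δx, Δy, Δh) = (65, 60, -0.83); to MW-3 = (85, 225, -3.59).
Solve a·Δx + b·Δy = Δh: det = 65·225 − 85·60 = 9525.
∂h/∂x = [(-0.83)·225 − (-3.59)·60] / 9525 = +0.003008
∂h/∂y = [65·(-3.59) − 85·(-0.83)] / 9525 = -0.01709
|∇h| = √(0.003008² + -0.01709²) = 0.01735
Seepage velocity v = K·i/n = 1.2 × 0.01735 / 0.3 = 0.0694 m/day.
t = 500 / 0.0694 = 7205 days = 19.7 years.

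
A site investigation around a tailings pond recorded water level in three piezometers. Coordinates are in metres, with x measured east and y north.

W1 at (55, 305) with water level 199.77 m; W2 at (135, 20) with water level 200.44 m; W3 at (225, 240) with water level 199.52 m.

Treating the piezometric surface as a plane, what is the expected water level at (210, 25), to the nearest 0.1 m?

200.2 m

Taking W1 as reference: W2−W1 = (80, -285, +0.67); W3−W1 = (170, -65, -0.25).
Solve a·Δx + b·Δy = Δh: det = 80·(-65) − 170·(-285) = 43250.
∂h/∂x = [(+0.67)·(-65) − (-0.25)·(-285)] / 43250 = -0.002654
∂h/∂y = [80·(-0.25) − 170·(+0.67)] / 43250 = -0.003096
h(210, 25) = 199.77 + (-0.002654)·(155) + (-0.003096)·(-280) = 199.77 -0.411 +0.867 = 200.225 m.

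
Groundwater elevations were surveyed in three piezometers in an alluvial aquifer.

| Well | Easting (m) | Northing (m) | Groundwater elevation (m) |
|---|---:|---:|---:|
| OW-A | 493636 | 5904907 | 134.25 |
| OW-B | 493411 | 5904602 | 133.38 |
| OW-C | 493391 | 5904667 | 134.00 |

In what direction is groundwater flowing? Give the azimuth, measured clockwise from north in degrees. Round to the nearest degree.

Taking OW-A as reference: OW-B−OW-A = (-225, -305, -0.87); OW-C−OW-A = (-245, -240, -0.25).
Solve a·Δx + b·Δy = Δh: det = (-225)·(-240) − (-245)·(-305) = -20725.
∂h/∂x = [(-0.87)·(-240) − (-0.25)·(-305)] / -20725 = -0.006396
∂h/∂y = [(-225)·(-0.25) − (-245)·(-0.87)] / -20725 = +0.007571
Flow direction (−∇h) has components (+0.006396 E, -0.007571 N).
Azimuth = atan2(E, N) = atan2(+0.006396, -0.007571) = 139.8° ≈ 140°.

140°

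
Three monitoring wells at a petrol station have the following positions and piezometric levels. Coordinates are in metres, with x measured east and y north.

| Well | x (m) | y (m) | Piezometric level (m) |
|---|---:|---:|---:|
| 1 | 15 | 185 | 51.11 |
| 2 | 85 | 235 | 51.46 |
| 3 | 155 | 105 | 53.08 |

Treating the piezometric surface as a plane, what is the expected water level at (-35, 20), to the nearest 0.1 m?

51.8 m

Taking 1 as reference: 2−1 = (70, 50, +0.35); 3−1 = (140, -80, +1.97).
Determinant of the coordinate differences = 70·(-80) − 140·50 = -12600.
∂h/∂x = [(+0.35)·(-80) − (+1.97)·50] / -12600 = +0.01004
∂h/∂y = [70·(+1.97) − 140·(+0.35)] / -12600 = -0.007056
h(-35, 20) = 51.11 + (+0.01004)·(-50) + (-0.007056)·(-165) = 51.11 -0.502 +1.164 = 51.772 m.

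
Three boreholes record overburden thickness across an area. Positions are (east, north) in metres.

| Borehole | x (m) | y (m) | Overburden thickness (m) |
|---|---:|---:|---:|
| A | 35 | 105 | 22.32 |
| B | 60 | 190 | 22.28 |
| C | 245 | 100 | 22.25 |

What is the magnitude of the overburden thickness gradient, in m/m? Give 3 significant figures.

0.000504 m/m

With d = a·x + b·y + c and A as origin, the differences give:
  25·a + 85·b = -0.04
  210·a + (-5)·b = -0.07
Eliminate b (×(-5) and ×85, subtract): -17975·a = 6.150 → a = ∂d/∂x = -0.0003421
Back-substitute: b = ∂d/∂y = -0.0003700.
|∇f| = √(-0.0003421² + -0.0003700²) = 0.0005039 m/m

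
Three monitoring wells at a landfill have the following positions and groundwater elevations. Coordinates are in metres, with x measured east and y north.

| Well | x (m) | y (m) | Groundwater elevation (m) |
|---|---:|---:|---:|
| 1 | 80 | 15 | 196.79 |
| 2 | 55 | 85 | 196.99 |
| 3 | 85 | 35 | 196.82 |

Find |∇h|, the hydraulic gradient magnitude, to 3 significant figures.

With h = a·x + b·y + c and 1 as origin, the differences give:
  (-25)·a + 70·b = +0.20
  5·a + 20·b = +0.03
Eliminate b (×20 and ×70, subtract): -850·a = 1.900 → a = ∂h/∂x = -0.002235
Back-substitute: b = ∂h/∂y = +0.002059.
|∇h| = √(-0.002235² + 0.002059²) = 0.003039

0.00304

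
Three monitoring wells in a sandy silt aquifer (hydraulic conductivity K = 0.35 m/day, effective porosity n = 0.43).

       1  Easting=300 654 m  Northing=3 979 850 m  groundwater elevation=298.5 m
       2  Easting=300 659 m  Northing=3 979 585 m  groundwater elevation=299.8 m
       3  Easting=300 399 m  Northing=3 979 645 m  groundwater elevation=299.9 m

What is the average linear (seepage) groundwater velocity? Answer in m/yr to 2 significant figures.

1.5 m/yr

With h = a·x + b·y + c and 1 as origin, the differences give:
  5·a + (-265)·b = +1.3
  (-255)·a + (-205)·b = +1.4
Eliminate b (×(-205) and ×(-265), subtract): -68600·a = 104.50 → a = ∂h/∂x = -0.001523
Back-substitute: b = ∂h/∂y = -0.004934.
|∇h| = √(-0.001523² + -0.004934²) = 0.005164
Seepage velocity v = K·i/n = 0.35 × 0.005164 / 0.43 = 0.004203 m/day = 1.535 m/yr.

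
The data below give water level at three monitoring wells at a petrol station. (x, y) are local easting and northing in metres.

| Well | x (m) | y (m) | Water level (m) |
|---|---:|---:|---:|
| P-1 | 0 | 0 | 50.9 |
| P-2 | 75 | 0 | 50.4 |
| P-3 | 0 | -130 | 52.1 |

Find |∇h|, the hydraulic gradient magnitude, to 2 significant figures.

∂h/∂x = (50.4 − 50.9) / (75 − 0) = -0.006667
∂h/∂y = (52.1 − 50.9) / (-130 − 0) = -0.009231
|∇h| = √(-0.006667² + -0.009231²) = 0.01139

0.011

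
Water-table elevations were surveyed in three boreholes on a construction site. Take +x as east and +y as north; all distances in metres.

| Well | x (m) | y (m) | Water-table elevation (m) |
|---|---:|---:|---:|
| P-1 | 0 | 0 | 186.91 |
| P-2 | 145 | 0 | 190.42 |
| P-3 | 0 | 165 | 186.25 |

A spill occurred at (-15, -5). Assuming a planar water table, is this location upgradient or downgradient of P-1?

∂h/∂x = (190.42 − 186.91) / (145 − 0) = +0.02421
∂h/∂y = (186.25 − 186.91) / (165 − 0) = -0.004000
Head at (-15, -5) = 186.91 + (+0.02421)·(-15) + (-0.004000)·(-5) = 186.57 m.
That is lower than the 186.91 m at P-1, so the point is downgradient.

downgradient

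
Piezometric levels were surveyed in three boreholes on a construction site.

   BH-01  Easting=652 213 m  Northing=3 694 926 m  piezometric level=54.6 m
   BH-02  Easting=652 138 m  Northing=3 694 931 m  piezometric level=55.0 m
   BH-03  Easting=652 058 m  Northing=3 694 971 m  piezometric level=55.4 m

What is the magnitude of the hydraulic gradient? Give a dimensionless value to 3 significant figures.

0.00544

Taking BH-01 as reference: BH-02−BH-01 = (-75, 5, +0.4); BH-03−BH-01 = (-155, 45, +0.8).
Solve a·Δx + b·Δy = Δh: det = (-75)·45 − (-155)·5 = -2600.
∂h/∂x = [(+0.4)·45 − (+0.8)·5] / -2600 = -0.005385
∂h/∂y = [(-75)·(+0.8) − (-155)·(+0.4)] / -2600 = -0.0007692
|∇h| = √(-0.005385² + -0.0007692²) = 0.00544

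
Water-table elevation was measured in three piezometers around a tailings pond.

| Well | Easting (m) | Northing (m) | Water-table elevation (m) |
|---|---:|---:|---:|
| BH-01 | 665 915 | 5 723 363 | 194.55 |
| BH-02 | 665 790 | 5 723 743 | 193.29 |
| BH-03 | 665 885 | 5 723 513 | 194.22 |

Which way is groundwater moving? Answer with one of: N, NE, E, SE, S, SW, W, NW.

W

Taking BH-01 as reference: BH-02−BH-01 = (-125, 380, -1.26); BH-03−BH-01 = (-30, 150, -0.33).
Determinant of the coordinate differences = (-125)·150 − (-30)·380 = -7350.
∂h/∂x = [(-1.26)·150 − (-0.33)·380] / -7350 = +0.008653
∂h/∂y = [(-125)·(-0.33) − (-30)·(-1.26)] / -7350 = -0.0004694
Flow = −∇h = (-0.008653 east, +0.0004694 north), which points west.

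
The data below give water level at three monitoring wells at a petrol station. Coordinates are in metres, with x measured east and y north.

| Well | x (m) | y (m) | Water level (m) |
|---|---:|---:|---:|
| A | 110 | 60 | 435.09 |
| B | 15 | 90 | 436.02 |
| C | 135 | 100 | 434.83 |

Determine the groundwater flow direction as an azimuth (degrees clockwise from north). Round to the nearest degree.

088°

With h = a·x + b·y + c and A as origin, the differences give:
  (-95)·a + 30·b = +0.93
  25·a + 40·b = -0.26
Eliminate b (×40 and ×30, subtract): -4550·a = 45.000 → a = ∂h/∂x = -0.009890
Back-substitute: b = ∂h/∂y = -0.0003187.
Flow direction (−∇h) has components (+0.009890 E, +0.0003187 N).
Azimuth = atan2(E, N) = atan2(+0.009890, +0.0003187) = 88.2° ≈ 088°.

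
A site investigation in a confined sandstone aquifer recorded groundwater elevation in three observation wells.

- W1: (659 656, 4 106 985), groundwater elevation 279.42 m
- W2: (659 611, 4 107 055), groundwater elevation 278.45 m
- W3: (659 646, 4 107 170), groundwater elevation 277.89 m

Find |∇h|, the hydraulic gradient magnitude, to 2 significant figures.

Differences from W1: to W2 (Δx, Δy, Δh) = (-45, 70, -0.97); to W3 = (-10, 185, -1.53).
Determinant of the coordinate differences = (-45)·185 − (-10)·70 = -7625.
∂h/∂x = [(-0.97)·185 − (-1.53)·70] / -7625 = +0.009489
∂h/∂y = [(-45)·(-1.53) − (-10)·(-0.97)] / -7625 = -0.007757
|∇h| = √(0.009489² + -0.007757²) = 0.01226

0.012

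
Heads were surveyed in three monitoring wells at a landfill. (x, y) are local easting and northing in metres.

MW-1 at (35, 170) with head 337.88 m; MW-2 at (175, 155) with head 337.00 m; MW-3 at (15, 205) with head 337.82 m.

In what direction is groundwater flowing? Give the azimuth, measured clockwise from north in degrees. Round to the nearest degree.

Three-point gradient (reference MW-1): Δ to MW-2 = (140, -15, -0.88), Δ to MW-3 = (-20, 35, -0.06).
∂h/∂x = -0.006891, ∂h/∂y = -0.005652 (det = 4600).
Flow direction (−∇h) has components (+0.006891 E, +0.005652 N).
Azimuth = atan2(E, N) = atan2(+0.006891, +0.005652) = 50.6° ≈ 051°.

051°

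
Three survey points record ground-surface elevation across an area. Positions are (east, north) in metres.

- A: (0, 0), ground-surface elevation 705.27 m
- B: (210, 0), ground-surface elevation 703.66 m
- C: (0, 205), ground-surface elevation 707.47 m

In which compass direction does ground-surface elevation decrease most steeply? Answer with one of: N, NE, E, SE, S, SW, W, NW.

SE

∂z/∂x = (703.66 − 705.27) / (210 − 0) = -0.007667
∂z/∂y = (707.47 − 705.27) / (205 − 0) = +0.01073
Steepest decrease is along −∇f = (+0.007667 E, -0.01073 N) → southeast.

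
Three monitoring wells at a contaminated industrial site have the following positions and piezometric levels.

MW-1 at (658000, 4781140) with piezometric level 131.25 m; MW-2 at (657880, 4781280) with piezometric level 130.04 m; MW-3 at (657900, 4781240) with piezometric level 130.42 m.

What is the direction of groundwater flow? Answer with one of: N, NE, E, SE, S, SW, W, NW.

N

Taking MW-1 as reference: MW-2−MW-1 = (-120, 140, -1.21); MW-3−MW-1 = (-100, 100, -0.83).
Solve a·Δx + b·Δy = Δh: det = (-120)·100 − (-100)·140 = 2000.
∂h/∂x = [(-1.21)·100 − (-0.83)·140] / 2000 = -0.002400
∂h/∂y = [(-120)·(-0.83) − (-100)·(-1.21)] / 2000 = -0.01070
Flow = −∇h = (+0.002400 east, +0.01070 north), which points north.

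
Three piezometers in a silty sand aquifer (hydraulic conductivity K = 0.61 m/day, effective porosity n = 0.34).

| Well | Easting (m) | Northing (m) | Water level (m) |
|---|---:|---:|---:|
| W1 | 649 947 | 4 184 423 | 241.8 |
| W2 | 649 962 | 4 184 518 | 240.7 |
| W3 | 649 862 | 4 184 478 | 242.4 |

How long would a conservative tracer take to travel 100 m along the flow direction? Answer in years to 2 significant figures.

With h = a·x + b·y + c and W1 as origin, the differences give:
  15·a + 95·b = -1.1
  (-85)·a + 55·b = +0.6
Eliminate b (×55 and ×95, subtract): 8900·a = -117.50 → a = ∂h/∂x = -0.01320
Back-substitute: b = ∂h/∂y = -0.009494.
|∇h| = √(-0.01320² + -0.009494²) = 0.01626
Seepage velocity v = K·i/n = 0.61 × 0.01626 / 0.34 = 0.02917 m/day.
t = 100 / 0.02917 = 3428 days = 9.39 years.

9.4 years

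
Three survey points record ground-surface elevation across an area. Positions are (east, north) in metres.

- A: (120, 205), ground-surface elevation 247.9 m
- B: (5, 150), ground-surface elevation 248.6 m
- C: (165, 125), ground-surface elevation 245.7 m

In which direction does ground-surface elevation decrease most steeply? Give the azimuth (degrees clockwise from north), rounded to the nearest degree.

With z = a·x + b·y + c and A as origin, the differences give:
  (-115)·a + (-55)·b = +0.7
  45·a + (-80)·b = -2.2
Eliminate b (×(-80) and ×(-55), subtract): 11675·a = -177.00 → a = ∂z/∂x = -0.01516
Back-substitute: b = ∂z/∂y = +0.01897.
Steepest decrease is along −∇f: components (+0.01516 E, -0.01897 N).
Azimuth = atan2(+0.01516, -0.01897) = 141.4° ≈ 141°.

141°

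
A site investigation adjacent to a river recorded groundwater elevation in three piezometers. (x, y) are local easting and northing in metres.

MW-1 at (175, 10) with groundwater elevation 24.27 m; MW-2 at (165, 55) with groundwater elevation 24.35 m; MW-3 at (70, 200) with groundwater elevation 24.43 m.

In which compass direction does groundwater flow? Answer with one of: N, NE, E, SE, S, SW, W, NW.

SW

Taking MW-1 as reference: MW-2−MW-1 = (-10, 45, +0.08); MW-3−MW-1 = (-105, 190, +0.16).
Solve a·Δx + b·Δy = Δh: det = (-10)·190 − (-105)·45 = 2825.
∂h/∂x = [(+0.08)·190 − (+0.16)·45] / 2825 = +0.002832
∂h/∂y = [(-10)·(+0.16) − (-105)·(+0.08)] / 2825 = +0.002407
Flow = −∇h = (-0.002832 east, -0.002407 north), which points southwest.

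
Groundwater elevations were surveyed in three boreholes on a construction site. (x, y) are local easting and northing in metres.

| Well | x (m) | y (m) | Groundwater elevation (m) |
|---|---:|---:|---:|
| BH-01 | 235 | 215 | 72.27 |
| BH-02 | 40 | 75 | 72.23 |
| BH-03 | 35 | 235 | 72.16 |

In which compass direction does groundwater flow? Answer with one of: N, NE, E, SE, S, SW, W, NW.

NW

Three-point gradient (reference BH-01): Δ to BH-02 = (-195, -140, -0.04), Δ to BH-03 = (-200, 20, -0.11).
∂h/∂x = +0.0005078, ∂h/∂y = -0.0004216 (det = -31900).
Flow = −∇h = (-0.0005078 east, +0.0004216 north), which points northwest.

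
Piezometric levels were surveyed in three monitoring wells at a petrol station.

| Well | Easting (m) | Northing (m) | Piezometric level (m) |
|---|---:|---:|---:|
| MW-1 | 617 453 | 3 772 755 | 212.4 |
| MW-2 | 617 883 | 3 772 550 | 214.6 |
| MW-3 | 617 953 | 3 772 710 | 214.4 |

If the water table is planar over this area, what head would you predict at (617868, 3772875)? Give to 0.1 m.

Taking MW-1 as reference: MW-2−MW-1 = (430, -205, +2.2); MW-3−MW-1 = (500, -45, +2.0).
Solve a·Δx + b·Δy = Δh: det = 430·(-45) − 500·(-205) = 83150.
∂h/∂x = [(+2.2)·(-45) − (+2.0)·(-205)] / 83150 = +0.003740
∂h/∂y = [430·(+2.0) − 500·(+2.2)] / 83150 = -0.002886
h(617868, 3772875) = 212.4 + (+0.003740)·(415) + (-0.002886)·(120) = 212.4 +1.552 -0.346 = 213.606 m.

213.6 m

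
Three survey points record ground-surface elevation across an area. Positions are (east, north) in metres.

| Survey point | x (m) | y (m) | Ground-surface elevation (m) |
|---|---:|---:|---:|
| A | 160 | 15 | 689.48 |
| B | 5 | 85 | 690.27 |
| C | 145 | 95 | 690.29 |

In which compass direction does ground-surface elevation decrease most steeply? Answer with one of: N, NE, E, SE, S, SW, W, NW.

S

Differences from A: to B (Δx, Δy, Δh) = (-155, 70, +0.79); to C = (-15, 80, +0.81).
Solve a·Δx + b·Δy = Δz: det = (-155)·80 − (-15)·70 = -11350.
∂z/∂x = [(+0.79)·80 − (+0.81)·70] / -11350 = -0.0005727
∂z/∂y = [(-155)·(+0.81) − (-15)·(+0.79)] / -11350 = +0.01002
Steepest decrease is along −∇f = (+0.0005727 E, -0.01002 N) → south.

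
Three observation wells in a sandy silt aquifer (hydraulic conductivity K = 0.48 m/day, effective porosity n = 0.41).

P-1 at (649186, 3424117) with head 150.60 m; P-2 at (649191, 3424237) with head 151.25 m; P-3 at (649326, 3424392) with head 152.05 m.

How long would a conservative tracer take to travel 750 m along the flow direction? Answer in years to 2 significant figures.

320 years

With h = a·x + b·y + c and P-1 as origin, the differences give:
  5·a + 120·b = +0.65
  140·a + 275·b = +1.45
Eliminate b (×275 and ×120, subtract): -15425·a = 4.750 → a = ∂h/∂x = -0.0003079
Back-substitute: b = ∂h/∂y = +0.005429.
|∇h| = √(-0.0003079² + 0.005429²) = 0.005438
Seepage velocity v = K·i/n = 0.48 × 0.005438 / 0.41 = 0.006366 m/day.
t = 750 / 0.006366 = 1.178e+05 days = 323 years.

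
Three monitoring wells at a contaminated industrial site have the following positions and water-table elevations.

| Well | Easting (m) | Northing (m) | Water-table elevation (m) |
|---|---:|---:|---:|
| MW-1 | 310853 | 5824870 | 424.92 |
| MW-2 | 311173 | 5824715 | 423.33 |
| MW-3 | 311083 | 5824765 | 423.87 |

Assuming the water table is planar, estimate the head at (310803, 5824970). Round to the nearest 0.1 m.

Taking MW-1 as reference: MW-2−MW-1 = (320, -155, -1.59); MW-3−MW-1 = (230, -105, -1.05).
Determinant of the coordinate differences = 320·(-105) − 230·(-155) = 2050.
∂h/∂x = [(-1.59)·(-105) − (-1.05)·(-155)] / 2050 = +0.002049
∂h/∂y = [320·(-1.05) − 230·(-1.59)] / 2050 = +0.01449
h(310803, 5824970) = 424.92 + (+0.002049)·(-50) + (+0.01449)·(100) = 424.92 -0.102 +1.449 = 426.266 m.

426.3 m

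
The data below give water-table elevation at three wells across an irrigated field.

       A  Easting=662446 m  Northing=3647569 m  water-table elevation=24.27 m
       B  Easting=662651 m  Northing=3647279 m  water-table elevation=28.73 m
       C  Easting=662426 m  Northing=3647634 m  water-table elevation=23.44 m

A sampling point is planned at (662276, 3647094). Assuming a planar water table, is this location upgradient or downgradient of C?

upgradient

With h = a·x + b·y + c and A as origin, the differences give:
  205·a + (-290)·b = +4.46
  (-20)·a + 65·b = -0.83
Eliminate b (×65 and ×(-290), subtract): 7525·a = 49.200 → a = ∂h/∂x = +0.006538
Back-substitute: b = ∂h/∂y = -0.01076.
Head at (662276, 3647094) = 24.27 + (+0.006538)·(-170) + (-0.01076)·(-475) = 28.27 m.
That is higher than the 23.44 m at C, so the point is upgradient.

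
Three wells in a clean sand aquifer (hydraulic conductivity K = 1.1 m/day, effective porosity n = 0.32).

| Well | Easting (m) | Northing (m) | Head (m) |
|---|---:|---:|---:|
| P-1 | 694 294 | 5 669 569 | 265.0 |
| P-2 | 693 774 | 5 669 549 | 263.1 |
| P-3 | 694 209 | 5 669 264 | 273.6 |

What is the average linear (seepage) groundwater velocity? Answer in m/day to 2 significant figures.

0.10 m/day

Three-point gradient (reference P-1): Δ to P-2 = (-520, -20, -1.9), Δ to P-3 = (-85, -305, +8.6).
∂h/∂x = +0.004790, ∂h/∂y = -0.02953 (det = 156900).
|∇h| = √(0.004790² + -0.02953²) = 0.02992
Seepage velocity v = K·i/n = 1.1 × 0.02992 / 0.32 = 0.1029 m/day.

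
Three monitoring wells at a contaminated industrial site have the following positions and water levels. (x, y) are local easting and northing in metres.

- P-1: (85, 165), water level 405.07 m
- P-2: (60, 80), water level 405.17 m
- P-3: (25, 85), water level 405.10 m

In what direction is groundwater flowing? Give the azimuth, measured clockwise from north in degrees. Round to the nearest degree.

Differences from P-1: to P-2 (Δx, Δy, Δh) = (-25, -85, +0.10); to P-3 = (-60, -80, +0.03).
Solve a·Δx + b·Δy = Δh: det = (-25)·(-80) − (-60)·(-85) = -3100.
∂h/∂x = [(+0.10)·(-80) − (+0.03)·(-85)] / -3100 = +0.001758
∂h/∂y = [(-25)·(+0.03) − (-60)·(+0.10)] / -3100 = -0.001694
Flow direction (−∇h) has components (-0.001758 E, +0.001694 N).
Azimuth = atan2(E, N) = atan2(-0.001758, +0.001694) = 313.9° ≈ 314°.

314°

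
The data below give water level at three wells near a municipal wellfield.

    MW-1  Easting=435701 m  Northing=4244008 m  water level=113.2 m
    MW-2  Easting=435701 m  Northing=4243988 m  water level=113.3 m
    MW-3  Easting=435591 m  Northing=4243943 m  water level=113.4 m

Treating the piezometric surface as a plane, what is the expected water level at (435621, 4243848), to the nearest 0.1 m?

Taking MW-1 as reference: MW-2−MW-1 = (0, -20, +0.1); MW-3−MW-1 = (-110, -65, +0.2).
Solve a·Δx + b·Δy = Δh: det = 0·(-65) − (-110)·(-20) = -2200.
∂h/∂x = [(+0.1)·(-65) − (+0.2)·(-20)] / -2200 = +0.001136
∂h/∂y = [0·(+0.2) − (-110)·(+0.1)] / -2200 = -0.005000
h(435621, 4243848) = 113.2 + (+0.001136)·(-80) + (-0.005000)·(-160) = 113.2 -0.091 +0.800 = 113.909 m.

113.9 m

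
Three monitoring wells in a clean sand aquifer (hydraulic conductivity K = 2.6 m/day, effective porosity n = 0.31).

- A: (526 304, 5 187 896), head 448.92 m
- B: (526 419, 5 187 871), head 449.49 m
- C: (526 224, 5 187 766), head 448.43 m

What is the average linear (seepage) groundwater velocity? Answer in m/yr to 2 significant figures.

16 m/yr

Differences from A: to B (Δx, Δy, Δh) = (115, -25, +0.57); to C = (-80, -130, -0.49).
Determinant of the coordinate differences = 115·(-130) − (-80)·(-25) = -16950.
∂h/∂x = [(+0.57)·(-130) − (-0.49)·(-25)] / -16950 = +0.005094
∂h/∂y = [115·(-0.49) − (-80)·(+0.57)] / -16950 = +0.0006342
|∇h| = √(0.005094² + 0.0006342²) = 0.005133
Seepage velocity v = K·i/n = 2.6 × 0.005133 / 0.31 = 0.04305 m/day = 15.72 m/yr.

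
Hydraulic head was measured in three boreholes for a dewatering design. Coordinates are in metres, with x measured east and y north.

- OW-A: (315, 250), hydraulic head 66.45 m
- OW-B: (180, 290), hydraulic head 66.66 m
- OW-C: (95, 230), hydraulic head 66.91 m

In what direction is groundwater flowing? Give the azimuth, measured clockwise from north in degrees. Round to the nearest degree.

With h = a·x + b·y + c and OW-A as origin, the differences give:
  (-135)·a + 40·b = +0.21
  (-220)·a + (-20)·b = +0.46
Eliminate b (×(-20) and ×40, subtract): 11500·a = -22.600 → a = ∂h/∂x = -0.001965
Back-substitute: b = ∂h/∂y = -0.001383.
Flow direction (−∇h) has components (+0.001965 E, +0.001383 N).
Azimuth = atan2(E, N) = atan2(+0.001965, +0.001383) = 54.9° ≈ 055°.

055°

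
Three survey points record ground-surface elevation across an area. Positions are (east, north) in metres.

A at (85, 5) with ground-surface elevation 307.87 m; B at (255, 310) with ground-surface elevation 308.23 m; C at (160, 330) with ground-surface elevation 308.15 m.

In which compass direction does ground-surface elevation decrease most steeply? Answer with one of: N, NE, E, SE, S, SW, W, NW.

Differences from A: to B (Δx, Δy, Δh) = (170, 305, +0.36); to C = (75, 325, +0.28).
Solve a·Δx + b·Δy = Δz: det = 170·325 − 75·305 = 32375.
∂z/∂x = [(+0.36)·325 − (+0.28)·305] / 32375 = +0.0009761
∂z/∂y = [170·(+0.28) − 75·(+0.36)] / 32375 = +0.0006363
Steepest decrease is along −∇f = (-0.0009761 E, -0.0006363 N) → southwest.

SW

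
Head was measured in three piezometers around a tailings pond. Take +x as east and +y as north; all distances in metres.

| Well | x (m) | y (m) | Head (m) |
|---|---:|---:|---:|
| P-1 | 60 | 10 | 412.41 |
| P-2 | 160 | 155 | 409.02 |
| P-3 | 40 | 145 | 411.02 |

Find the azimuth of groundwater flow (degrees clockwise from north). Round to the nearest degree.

Taking P-1 as reference: P-2−P-1 = (100, 145, -3.39); P-3−P-1 = (-20, 135, -1.39).
Solve a·Δx + b·Δy = Δh: det = 100·135 − (-20)·145 = 16400.
∂h/∂x = [(-3.39)·135 − (-1.39)·145] / 16400 = -0.01562
∂h/∂y = [100·(-1.39) − (-20)·(-3.39)] / 16400 = -0.01261
Flow direction (−∇h) has components (+0.01562 E, +0.01261 N).
Azimuth = atan2(E, N) = atan2(+0.01562, +0.01261) = 51.1° ≈ 051°.

051°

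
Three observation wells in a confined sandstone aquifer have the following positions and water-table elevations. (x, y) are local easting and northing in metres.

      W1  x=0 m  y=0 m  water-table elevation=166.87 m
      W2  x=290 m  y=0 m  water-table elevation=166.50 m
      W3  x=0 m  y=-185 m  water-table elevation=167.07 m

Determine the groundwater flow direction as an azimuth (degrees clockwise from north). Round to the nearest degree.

050°

∂h/∂x = (166.50 − 166.87) / (290 − 0) = -0.001276
∂h/∂y = (167.07 − 166.87) / (-185 − 0) = -0.001081
Flow direction (−∇h) has components (+0.001276 E, +0.001081 N).
Azimuth = atan2(E, N) = atan2(+0.001276, +0.001081) = 49.7° ≈ 050°.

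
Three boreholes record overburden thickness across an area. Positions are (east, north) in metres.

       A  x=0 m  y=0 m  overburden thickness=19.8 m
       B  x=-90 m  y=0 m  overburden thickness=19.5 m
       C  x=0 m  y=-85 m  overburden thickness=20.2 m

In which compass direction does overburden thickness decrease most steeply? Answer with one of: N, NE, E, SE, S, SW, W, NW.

∂d/∂x = (19.5 − 19.8) / (-90 − 0) = +0.003333
∂d/∂y = (20.2 − 19.8) / (-85 − 0) = -0.004706
Steepest decrease is along −∇f = (-0.003333 E, +0.004706 N) → northwest.

NW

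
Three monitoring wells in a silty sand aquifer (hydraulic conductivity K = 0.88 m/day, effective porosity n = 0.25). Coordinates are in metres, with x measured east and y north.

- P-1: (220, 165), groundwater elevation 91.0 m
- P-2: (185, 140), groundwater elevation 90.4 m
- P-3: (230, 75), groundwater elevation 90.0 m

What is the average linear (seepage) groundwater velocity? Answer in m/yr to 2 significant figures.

19 m/yr

Three-point gradient (reference P-1): Δ to P-2 = (-35, -25, -0.6), Δ to P-3 = (10, -90, -1.0).
∂h/∂x = +0.008529, ∂h/∂y = +0.01206 (det = 3400).
|∇h| = √(0.008529² + 0.01206²) = 0.01477
Seepage velocity v = K·i/n = 0.88 × 0.01477 / 0.25 = 0.05199 m/day = 18.99 m/yr.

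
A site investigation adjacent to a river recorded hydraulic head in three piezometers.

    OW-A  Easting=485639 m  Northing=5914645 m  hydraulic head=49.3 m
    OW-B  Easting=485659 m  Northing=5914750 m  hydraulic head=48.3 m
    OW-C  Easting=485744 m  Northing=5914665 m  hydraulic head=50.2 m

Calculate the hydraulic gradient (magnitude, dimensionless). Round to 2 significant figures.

With h = a·x + b·y + c and OW-A as origin, the differences give:
  20·a + 105·b = -1.0
  105·a + 20·b = +0.9
Eliminate b (×20 and ×105, subtract): -10625·a = -114.50 → a = ∂h/∂x = +0.01078
Back-substitute: b = ∂h/∂y = -0.01158.
|∇h| = √(0.01078² + -0.01158²) = 0.01582

0.016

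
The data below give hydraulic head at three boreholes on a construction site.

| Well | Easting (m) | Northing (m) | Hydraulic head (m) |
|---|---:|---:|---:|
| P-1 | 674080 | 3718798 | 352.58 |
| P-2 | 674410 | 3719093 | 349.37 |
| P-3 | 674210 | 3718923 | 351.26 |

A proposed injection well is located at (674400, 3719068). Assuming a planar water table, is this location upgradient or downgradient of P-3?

Differences from P-1: to P-2 (Δx, Δy, Δh) = (330, 295, -3.21); to P-3 = (130, 125, -1.32).
Determinant of the coordinate differences = 330·125 − 130·295 = 2900.
∂h/∂x = [(-3.21)·125 − (-1.32)·295] / 2900 = -0.004086
∂h/∂y = [330·(-1.32) − 130·(-3.21)] / 2900 = -0.006310
Head at (674400, 3719068) = 352.58 + (-0.004086)·(320) + (-0.006310)·(270) = 349.57 m.
That is lower than the 351.26 m at P-3, so the point is downgradient.

downgradient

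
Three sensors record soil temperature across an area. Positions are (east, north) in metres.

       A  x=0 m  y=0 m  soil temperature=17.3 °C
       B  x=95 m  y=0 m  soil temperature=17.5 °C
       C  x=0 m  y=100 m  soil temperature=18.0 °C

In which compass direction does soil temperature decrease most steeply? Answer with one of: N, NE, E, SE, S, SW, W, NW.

S

∂T/∂x = (17.5 − 17.3) / (95 − 0) = +0.002105
∂T/∂y = (18.0 − 17.3) / (100 − 0) = +0.007000
Steepest decrease is along −∇f = (-0.002105 E, -0.007000 N) → south.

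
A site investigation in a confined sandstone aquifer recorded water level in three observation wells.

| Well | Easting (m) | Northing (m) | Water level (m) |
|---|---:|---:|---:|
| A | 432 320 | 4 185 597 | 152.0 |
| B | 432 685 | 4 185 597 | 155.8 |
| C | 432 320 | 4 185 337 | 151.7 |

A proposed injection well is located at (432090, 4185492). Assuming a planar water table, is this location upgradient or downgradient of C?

downgradient

∂h/∂x = (155.8 − 152.0) / (432685 − 432320) = +0.01041
∂h/∂y = (151.7 − 152.0) / (4185337 − 4185597) = +0.001154
Head at (432090, 4185492) = 152.0 + (+0.01041)·(-230) + (+0.001154)·(-105) = 149.48 m.
That is lower than the 151.7 m at C, so the point is downgradient.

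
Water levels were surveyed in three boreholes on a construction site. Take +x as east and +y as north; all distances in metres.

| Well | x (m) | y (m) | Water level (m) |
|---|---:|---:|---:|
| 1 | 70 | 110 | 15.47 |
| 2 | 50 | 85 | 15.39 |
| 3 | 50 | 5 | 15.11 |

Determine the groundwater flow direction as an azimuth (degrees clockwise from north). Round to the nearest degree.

174°

Taking 1 as reference: 2−1 = (-20, -25, -0.08); 3−1 = (-20, -105, -0.36).
Determinant of the coordinate differences = (-20)·(-105) − (-20)·(-25) = 1600.
∂h/∂x = [(-0.08)·(-105) − (-0.36)·(-25)] / 1600 = -0.0003750
∂h/∂y = [(-20)·(-0.36) − (-20)·(-0.08)] / 1600 = +0.003500
Flow direction (−∇h) has components (+0.0003750 E, -0.003500 N).
Azimuth = atan2(E, N) = atan2(+0.0003750, -0.003500) = 173.9° ≈ 174°.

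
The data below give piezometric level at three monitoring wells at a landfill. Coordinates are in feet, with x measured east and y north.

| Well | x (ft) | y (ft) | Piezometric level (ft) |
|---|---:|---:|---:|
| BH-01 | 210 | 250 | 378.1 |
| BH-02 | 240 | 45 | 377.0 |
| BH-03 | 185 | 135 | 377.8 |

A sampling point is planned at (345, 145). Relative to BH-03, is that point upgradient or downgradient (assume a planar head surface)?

downgradient

Taking BH-01 as reference: BH-02−BH-01 = (30, -205, -1.1); BH-03−BH-01 = (-25, -115, -0.3).
Solve a·Δx + b·Δy = Δh: det = 30·(-115) − (-25)·(-205) = -8575.
∂h/∂x = [(-1.1)·(-115) − (-0.3)·(-205)] / -8575 = -0.007580
∂h/∂y = [30·(-0.3) − (-25)·(-1.1)] / -8575 = +0.004257
Head at (345, 145) = 378.1 + (-0.007580)·(135) + (+0.004257)·(-105) = 376.63 ft.
That is lower than the 377.8 ft at BH-03, so the point is downgradient.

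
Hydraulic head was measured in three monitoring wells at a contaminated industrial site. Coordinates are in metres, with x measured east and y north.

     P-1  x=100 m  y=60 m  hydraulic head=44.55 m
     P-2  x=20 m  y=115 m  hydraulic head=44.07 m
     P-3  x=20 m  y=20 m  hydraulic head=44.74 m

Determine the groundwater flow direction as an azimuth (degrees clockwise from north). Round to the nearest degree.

351°

Differences from P-1: to P-2 (Δx, Δy, Δh) = (-80, 55, -0.48); to P-3 = (-80, -40, +0.19).
Determinant of the coordinate differences = (-80)·(-40) − (-80)·55 = 7600.
∂h/∂x = [(-0.48)·(-40) − (+0.19)·55] / 7600 = +0.001151
∂h/∂y = [(-80)·(+0.19) − (-80)·(-0.48)] / 7600 = -0.007053
Flow direction (−∇h) has components (-0.001151 E, +0.007053 N).
Azimuth = atan2(E, N) = atan2(-0.001151, +0.007053) = 350.7° ≈ 351°.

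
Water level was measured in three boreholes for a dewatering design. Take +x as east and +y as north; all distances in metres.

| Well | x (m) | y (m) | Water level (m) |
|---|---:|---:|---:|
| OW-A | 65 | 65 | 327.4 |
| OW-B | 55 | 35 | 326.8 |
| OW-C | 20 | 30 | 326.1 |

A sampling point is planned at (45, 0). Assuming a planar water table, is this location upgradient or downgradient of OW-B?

Differences from OW-A: to OW-B (Δx, Δy, Δh) = (-10, -30, -0.6); to OW-C = (-45, -35, -1.3).
Solve a·Δx + b·Δy = Δh: det = (-10)·(-35) − (-45)·(-30) = -1000.
∂h/∂x = [(-0.6)·(-35) − (-1.3)·(-30)] / -1000 = +0.01800
∂h/∂y = [(-10)·(-1.3) − (-45)·(-0.6)] / -1000 = +0.01400
Head at (45, 0) = 327.4 + (+0.01800)·(-20) + (+0.01400)·(-65) = 326.13 m.
That is lower than the 326.8 m at OW-B, so the point is downgradient.

downgradient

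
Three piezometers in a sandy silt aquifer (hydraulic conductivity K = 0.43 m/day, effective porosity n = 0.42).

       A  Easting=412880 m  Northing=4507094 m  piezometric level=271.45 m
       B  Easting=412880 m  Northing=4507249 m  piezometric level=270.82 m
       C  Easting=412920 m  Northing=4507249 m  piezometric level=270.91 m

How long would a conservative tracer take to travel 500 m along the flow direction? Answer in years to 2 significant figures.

Differences from A: to B (Δx, Δy, Δh) = (0, 155, -0.63); to C = (40, 155, -0.54).
Solve a·Δx + b·Δy = Δh: det = 0·155 − 40·155 = -6200.
∂h/∂x = [(-0.63)·155 − (-0.54)·155] / -6200 = +0.002250
∂h/∂y = [0·(-0.54) − 40·(-0.63)] / -6200 = -0.004065
|∇h| = √(0.002250² + -0.004065²) = 0.004646
Seepage velocity v = K·i/n = 0.43 × 0.004646 / 0.42 = 0.004757 m/day.
t = 500 / 0.004757 = 1.051e+05 days = 288 years.

290 years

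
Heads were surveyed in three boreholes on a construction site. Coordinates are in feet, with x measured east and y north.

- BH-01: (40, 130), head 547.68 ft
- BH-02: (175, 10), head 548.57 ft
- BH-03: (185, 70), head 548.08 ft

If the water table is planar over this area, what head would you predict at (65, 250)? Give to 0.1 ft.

546.7 ft

Three-point gradient (reference BH-01): Δ to BH-02 = (135, -120, +0.89), Δ to BH-03 = (145, -60, +0.40).
∂h/∂x = -0.0005806, ∂h/∂y = -0.008070 (det = 9300).
h(65, 250) = 547.68 + (-0.0005806)·(25) + (-0.008070)·(120) = 547.68 -0.015 -0.968 = 546.697 ft.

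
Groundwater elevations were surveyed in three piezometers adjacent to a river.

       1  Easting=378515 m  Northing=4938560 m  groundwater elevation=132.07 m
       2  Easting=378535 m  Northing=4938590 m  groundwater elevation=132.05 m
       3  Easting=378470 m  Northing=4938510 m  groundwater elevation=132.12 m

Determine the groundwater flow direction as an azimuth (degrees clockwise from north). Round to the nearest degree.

With h = a·x + b·y + c and 1 as origin, the differences give:
  20·a + 30·b = -0.02
  (-45)·a + (-50)·b = +0.05
Eliminate b (×(-50) and ×30, subtract): 350·a = -0.500 → a = ∂h/∂x = -0.001429
Back-substitute: b = ∂h/∂y = +0.0002857.
Flow direction (−∇h) has components (+0.001429 E, -0.0002857 N).
Azimuth = atan2(E, N) = atan2(+0.001429, -0.0002857) = 101.3° ≈ 101°.

101°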